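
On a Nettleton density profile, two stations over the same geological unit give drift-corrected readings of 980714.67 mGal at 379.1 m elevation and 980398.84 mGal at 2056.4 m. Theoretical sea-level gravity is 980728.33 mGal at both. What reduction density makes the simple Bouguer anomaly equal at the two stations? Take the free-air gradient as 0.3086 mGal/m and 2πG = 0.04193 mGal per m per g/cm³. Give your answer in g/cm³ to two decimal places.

Δg_obs = 980398.84 − 980714.67 = -315.83 mGal over Δh = 2056.4 − 379.1 = 1677.3 m
Equal Bouguer anomalies ⇒ Δg_obs + (0.3086 − 0.04193ρ)·Δh = 0
0.3086 − 0.04193ρ = −Δg_obs/Δh = 0.18830
ρ = (0.3086 − 0.18830) / 0.04193 = 2.87 g/cm³

2.87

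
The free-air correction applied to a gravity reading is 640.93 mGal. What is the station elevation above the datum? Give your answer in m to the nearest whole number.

2077

h = 640.93 / 0.3086 = 2076.90 m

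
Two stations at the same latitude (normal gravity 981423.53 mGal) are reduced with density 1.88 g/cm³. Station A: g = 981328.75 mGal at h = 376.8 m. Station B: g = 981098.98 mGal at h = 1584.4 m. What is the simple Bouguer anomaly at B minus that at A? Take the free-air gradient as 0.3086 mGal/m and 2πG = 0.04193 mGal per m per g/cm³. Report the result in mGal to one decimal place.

47.7

Δg_SB(A) = 981328.75 − 981423.53 + 0.3086×376.8 − 0.04193×1.88×376.8 = -8.20 mGal
Δg_SB(B) = 981098.98 − 981423.53 + 0.3086×1584.4 − 0.04193×1.88×1584.4 = 39.50 mGal
Difference = 39.50 − (-8.20) = 47.70 mGal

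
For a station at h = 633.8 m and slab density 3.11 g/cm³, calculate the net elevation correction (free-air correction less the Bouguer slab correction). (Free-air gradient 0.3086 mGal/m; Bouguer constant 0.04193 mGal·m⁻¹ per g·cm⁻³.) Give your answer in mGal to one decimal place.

112.9

Combined gradient = 0.3086 − 0.04193 × 3.11 = 0.1781977 mGal/m
Combined elevation correction = 0.1781977 × 633.8 = 112.9 mGal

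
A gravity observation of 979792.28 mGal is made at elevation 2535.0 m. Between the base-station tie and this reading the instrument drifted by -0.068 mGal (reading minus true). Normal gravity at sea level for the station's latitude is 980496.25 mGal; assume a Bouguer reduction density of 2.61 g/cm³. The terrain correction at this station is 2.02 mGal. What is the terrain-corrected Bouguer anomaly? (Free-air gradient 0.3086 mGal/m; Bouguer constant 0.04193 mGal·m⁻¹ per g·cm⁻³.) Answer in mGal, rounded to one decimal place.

Drift-corrected reading = 979792.28 − (-0.068) = 979792.348 mGal
Free-air correction = 0.3086 × 2535.0 = 782.30 mGal
Free-air anomaly = 979792.348 − 980496.25 + (782.30) = 78.398 mGal
Bouguer slab correction = 0.04193 × 2.61 × 2535.0 = 277.42 mGal
Simple Bouguer anomaly = 78.398 − (277.42) = -199.022 mGal
Complete Bouguer anomaly = -199.022 + 2.02 = -197.002 mGal

-197.0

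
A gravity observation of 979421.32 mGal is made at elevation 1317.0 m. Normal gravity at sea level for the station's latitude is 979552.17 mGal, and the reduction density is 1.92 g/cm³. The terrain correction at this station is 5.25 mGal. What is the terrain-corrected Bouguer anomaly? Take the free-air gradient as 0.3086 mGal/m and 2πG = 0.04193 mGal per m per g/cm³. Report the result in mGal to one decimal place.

Free-air correction = 0.3086 × 1317.0 = 406.43 mGal
Free-air anomaly = 979421.32 − 979552.17 + (406.43) = 275.58 mGal
Bouguer slab correction = 0.04193 × 1.92 × 1317.0 = 106.03 mGal
Simple Bouguer anomaly = 275.58 − (106.03) = 169.55 mGal
Complete Bouguer anomaly = 169.55 + 5.25 = 174.80 mGal

174.8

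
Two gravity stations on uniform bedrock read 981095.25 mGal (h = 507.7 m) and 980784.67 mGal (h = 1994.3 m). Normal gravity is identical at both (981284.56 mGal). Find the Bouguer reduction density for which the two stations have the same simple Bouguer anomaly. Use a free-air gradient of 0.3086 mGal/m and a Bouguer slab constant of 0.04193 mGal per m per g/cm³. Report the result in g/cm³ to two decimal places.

Δg_obs = 980784.67 − 981095.25 = -310.58 mGal over Δh = 1994.3 − 507.7 = 1486.6 m
Equal Bouguer anomalies ⇒ Δg_obs + (0.3086 − 0.04193ρ)·Δh = 0
0.3086 − 0.04193ρ = −Δg_obs/Δh = 0.20892
ρ = (0.3086 − 0.20892) / 0.04193 = 2.38 g/cm³

2.38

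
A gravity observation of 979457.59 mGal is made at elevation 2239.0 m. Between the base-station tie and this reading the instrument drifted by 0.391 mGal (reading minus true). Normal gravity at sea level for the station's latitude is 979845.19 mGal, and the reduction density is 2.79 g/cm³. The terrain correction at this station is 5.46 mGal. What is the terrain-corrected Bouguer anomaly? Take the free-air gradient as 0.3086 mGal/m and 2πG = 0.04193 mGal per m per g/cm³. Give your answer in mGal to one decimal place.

46.5

Drift-corrected reading = 979457.59 − (0.391) = 979457.199 mGal
Free-air correction = 0.3086 × 2239.0 = 690.96 mGal
Free-air anomaly = 979457.199 − 979845.19 + (690.96) = 302.969 mGal
Bouguer slab correction = 0.04193 × 2.79 × 2239.0 = 261.93 mGal
Simple Bouguer anomaly = 302.969 − (261.93) = 41.039 mGal
Complete Bouguer anomaly = 41.039 + 5.46 = 46.499 mGal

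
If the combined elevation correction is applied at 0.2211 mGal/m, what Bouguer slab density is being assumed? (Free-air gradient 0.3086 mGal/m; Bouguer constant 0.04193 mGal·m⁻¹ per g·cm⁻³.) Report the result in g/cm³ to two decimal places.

2.09

0.2211 = 0.3086 − 0.04193 × ρ
ρ = (0.3086 − 0.2211) / 0.04193 = 2.09 g/cm³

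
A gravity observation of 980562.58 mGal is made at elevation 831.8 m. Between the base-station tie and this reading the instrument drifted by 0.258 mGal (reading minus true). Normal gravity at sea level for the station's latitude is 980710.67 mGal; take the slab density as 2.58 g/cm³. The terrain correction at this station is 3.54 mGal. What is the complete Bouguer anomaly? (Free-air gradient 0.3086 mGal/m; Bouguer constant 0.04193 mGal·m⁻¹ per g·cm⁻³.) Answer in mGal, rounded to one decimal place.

Drift-corrected reading = 980562.58 − (0.258) = 980562.322 mGal
Free-air correction = 0.3086 × 831.8 = 256.69 mGal
Free-air anomaly = 980562.322 − 980710.67 + (256.69) = 108.342 mGal
Bouguer slab correction = 0.04193 × 2.58 × 831.8 = 89.98 mGal
Simple Bouguer anomaly = 108.342 − (89.98) = 18.362 mGal
Complete Bouguer anomaly = 18.362 + 3.54 = 21.902 mGal

21.9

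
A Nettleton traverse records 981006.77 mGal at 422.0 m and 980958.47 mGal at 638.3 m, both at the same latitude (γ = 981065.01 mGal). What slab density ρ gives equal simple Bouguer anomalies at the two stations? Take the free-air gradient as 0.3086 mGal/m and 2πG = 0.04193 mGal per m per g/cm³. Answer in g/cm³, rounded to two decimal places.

2.03

Δg_obs = 980958.47 − 981006.77 = -48.30 mGal over Δh = 638.3 − 422.0 = 216.3 m
Equal Bouguer anomalies ⇒ Δg_obs + (0.3086 − 0.04193ρ)·Δh = 0
0.3086 − 0.04193ρ = −Δg_obs/Δh = 0.22330
ρ = (0.3086 − 0.22330) / 0.04193 = 2.03 g/cm³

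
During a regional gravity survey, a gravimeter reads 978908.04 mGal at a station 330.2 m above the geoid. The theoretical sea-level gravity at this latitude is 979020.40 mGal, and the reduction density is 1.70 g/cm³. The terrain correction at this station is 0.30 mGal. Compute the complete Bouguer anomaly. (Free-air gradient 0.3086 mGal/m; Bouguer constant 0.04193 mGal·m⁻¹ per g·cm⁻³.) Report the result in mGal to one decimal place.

-33.7

Free-air correction = 0.3086 × 330.2 = 101.90 mGal
Free-air anomaly = 978908.04 − 979020.40 + (101.90) = -10.46 mGal
Bouguer slab correction = 0.04193 × 1.70 × 330.2 = 23.54 mGal
Simple Bouguer anomaly = -10.46 − (23.54) = -34.00 mGal
Complete Bouguer anomaly = -34.00 + 0.30 = -33.70 mGal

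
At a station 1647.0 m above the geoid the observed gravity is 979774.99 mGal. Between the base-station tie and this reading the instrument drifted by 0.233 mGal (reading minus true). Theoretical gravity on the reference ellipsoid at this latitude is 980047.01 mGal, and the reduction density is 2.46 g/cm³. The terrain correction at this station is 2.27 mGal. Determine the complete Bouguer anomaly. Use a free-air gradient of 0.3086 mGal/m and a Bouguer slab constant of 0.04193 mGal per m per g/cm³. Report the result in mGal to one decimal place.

68.4

Drift-corrected reading = 979774.99 − (0.233) = 979774.757 mGal
Free-air correction = 0.3086 × 1647.0 = 508.26 mGal
Free-air anomaly = 979774.757 − 980047.01 + (508.26) = 236.007 mGal
Bouguer slab correction = 0.04193 × 2.46 × 1647.0 = 169.88 mGal
Simple Bouguer anomaly = 236.007 − (169.88) = 66.127 mGal
Complete Bouguer anomaly = 66.127 + 2.27 = 68.397 mGal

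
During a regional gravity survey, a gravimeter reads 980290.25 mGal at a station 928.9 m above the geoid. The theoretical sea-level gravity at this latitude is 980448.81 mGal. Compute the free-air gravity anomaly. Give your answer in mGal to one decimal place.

128.1

Free-air correction = 0.3086 × 928.9 = 286.66 mGal
Free-air anomaly = 980290.25 − 980448.81 + (286.66) = 128.10 mGal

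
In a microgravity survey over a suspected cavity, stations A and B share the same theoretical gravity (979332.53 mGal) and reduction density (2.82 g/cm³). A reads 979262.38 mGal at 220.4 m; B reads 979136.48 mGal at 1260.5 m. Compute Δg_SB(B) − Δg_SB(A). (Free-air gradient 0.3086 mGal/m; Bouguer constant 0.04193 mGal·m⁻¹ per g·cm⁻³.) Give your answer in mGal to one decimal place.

Δg_SB(A) = 979262.38 − 979332.53 + 0.3086×220.4 − 0.04193×2.82×220.4 = -28.20 mGal
Δg_SB(B) = 979136.48 − 979332.53 + 0.3086×1260.5 − 0.04193×2.82×1260.5 = 43.90 mGal
Difference = 43.90 − (-28.20) = 72.10 mGal

72.1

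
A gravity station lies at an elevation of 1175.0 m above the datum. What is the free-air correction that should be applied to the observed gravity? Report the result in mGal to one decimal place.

362.6

Free-air correction = 0.3086 × 1175.0 = 362.6 mGal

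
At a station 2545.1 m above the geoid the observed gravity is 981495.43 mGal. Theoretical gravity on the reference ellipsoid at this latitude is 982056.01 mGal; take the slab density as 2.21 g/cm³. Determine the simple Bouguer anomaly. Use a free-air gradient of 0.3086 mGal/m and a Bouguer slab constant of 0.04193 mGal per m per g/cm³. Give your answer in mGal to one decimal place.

-11.0

Free-air correction = 0.3086 × 2545.1 = 785.42 mGal
Free-air anomaly = 981495.43 − 982056.01 + (785.42) = 224.84 mGal
Bouguer slab correction = 0.04193 × 2.21 × 2545.1 = 235.84 mGal
Simple Bouguer anomaly = 224.84 − (235.84) = -11.00 mGal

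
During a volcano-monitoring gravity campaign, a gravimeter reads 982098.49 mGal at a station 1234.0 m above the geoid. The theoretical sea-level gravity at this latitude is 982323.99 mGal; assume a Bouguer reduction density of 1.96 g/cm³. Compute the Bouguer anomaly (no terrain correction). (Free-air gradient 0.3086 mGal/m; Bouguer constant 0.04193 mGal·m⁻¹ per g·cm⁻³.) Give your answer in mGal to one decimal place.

53.9

Free-air correction = 0.3086 × 1234.0 = 380.81 mGal
Free-air anomaly = 982098.49 − 982323.99 + (380.81) = 155.31 mGal
Bouguer slab correction = 0.04193 × 1.96 × 1234.0 = 101.41 mGal
Simple Bouguer anomaly = 155.31 − (101.41) = 53.90 mGal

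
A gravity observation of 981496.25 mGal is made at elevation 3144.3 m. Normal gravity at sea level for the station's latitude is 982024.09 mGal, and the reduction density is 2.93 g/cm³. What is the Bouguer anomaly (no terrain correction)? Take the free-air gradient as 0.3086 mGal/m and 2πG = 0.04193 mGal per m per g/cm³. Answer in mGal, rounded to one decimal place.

56.2

Free-air correction = 0.3086 × 3144.3 = 970.33 mGal
Free-air anomaly = 981496.25 − 982024.09 + (970.33) = 442.49 mGal
Bouguer slab correction = 0.04193 × 2.93 × 3144.3 = 386.29 mGal
Simple Bouguer anomaly = 442.49 − (386.29) = 56.20 mGal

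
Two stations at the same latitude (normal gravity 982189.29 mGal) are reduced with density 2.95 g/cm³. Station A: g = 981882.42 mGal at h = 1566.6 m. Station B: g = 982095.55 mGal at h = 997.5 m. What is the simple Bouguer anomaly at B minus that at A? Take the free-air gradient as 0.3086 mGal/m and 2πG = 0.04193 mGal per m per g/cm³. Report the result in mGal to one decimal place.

Δg_SB(A) = 981882.42 − 982189.29 + 0.3086×1566.6 − 0.04193×2.95×1566.6 = -17.20 mGal
Δg_SB(B) = 982095.55 − 982189.29 + 0.3086×997.5 − 0.04193×2.95×997.5 = 90.70 mGal
Difference = 90.70 − (-17.20) = 107.90 mGal

107.9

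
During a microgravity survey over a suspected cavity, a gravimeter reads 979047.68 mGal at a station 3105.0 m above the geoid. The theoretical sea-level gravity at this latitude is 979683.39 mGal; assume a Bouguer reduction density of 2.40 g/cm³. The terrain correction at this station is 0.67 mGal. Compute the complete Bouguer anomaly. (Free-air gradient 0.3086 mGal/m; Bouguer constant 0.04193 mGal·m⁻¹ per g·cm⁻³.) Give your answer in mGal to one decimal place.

Free-air correction = 0.3086 × 3105.0 = 958.20 mGal
Free-air anomaly = 979047.68 − 979683.39 + (958.20) = 322.49 mGal
Bouguer slab correction = 0.04193 × 2.40 × 3105.0 = 312.46 mGal
Simple Bouguer anomaly = 322.49 − (312.46) = 10.03 mGal
Complete Bouguer anomaly = 10.03 + 0.67 = 10.70 mGal

10.7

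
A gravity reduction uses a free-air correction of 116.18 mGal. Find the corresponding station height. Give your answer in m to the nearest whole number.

h = 116.18 / 0.3086 = 376.47 m

376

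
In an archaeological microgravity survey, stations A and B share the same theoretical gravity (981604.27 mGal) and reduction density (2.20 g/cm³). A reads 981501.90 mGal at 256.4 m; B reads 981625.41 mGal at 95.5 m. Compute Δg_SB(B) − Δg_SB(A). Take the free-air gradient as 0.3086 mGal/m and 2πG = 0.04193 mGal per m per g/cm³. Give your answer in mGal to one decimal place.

Δg_SB(A) = 981501.90 − 981604.27 + 0.3086×256.4 − 0.04193×2.20×256.4 = -46.90 mGal
Δg_SB(B) = 981625.41 − 981604.27 + 0.3086×95.5 − 0.04193×2.20×95.5 = 41.80 mGal
Difference = 41.80 − (-46.90) = 88.70 mGal

88.7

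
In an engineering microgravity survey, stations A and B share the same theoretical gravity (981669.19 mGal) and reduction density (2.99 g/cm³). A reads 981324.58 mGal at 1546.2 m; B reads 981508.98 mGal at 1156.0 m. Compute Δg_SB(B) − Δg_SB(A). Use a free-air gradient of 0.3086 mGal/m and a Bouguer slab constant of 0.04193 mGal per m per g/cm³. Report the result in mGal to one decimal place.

112.9

Δg_SB(A) = 981324.58 − 981669.19 + 0.3086×1546.2 − 0.04193×2.99×1546.2 = -61.30 mGal
Δg_SB(B) = 981508.98 − 981669.19 + 0.3086×1156.0 − 0.04193×2.99×1156.0 = 51.60 mGal
Difference = 51.60 − (-61.30) = 112.90 mGal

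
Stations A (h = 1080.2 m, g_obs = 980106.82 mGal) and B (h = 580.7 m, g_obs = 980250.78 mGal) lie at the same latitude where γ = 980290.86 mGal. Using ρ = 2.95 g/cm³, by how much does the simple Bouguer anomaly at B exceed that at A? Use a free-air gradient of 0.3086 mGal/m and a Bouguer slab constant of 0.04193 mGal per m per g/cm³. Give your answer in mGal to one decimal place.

Δg_SB(A) = 980106.82 − 980290.86 + 0.3086×1080.2 − 0.04193×2.95×1080.2 = 15.70 mGal
Δg_SB(B) = 980250.78 − 980290.86 + 0.3086×580.7 − 0.04193×2.95×580.7 = 67.30 mGal
Difference = 67.30 − (15.70) = 51.60 mGal

51.6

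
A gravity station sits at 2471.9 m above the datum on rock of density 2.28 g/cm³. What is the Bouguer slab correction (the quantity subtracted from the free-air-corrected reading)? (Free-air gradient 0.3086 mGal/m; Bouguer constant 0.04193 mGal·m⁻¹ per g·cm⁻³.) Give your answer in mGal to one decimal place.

236.3

Bouguer slab correction = 0.04193 × 2.28 × 2471.9 = 236.3 mGal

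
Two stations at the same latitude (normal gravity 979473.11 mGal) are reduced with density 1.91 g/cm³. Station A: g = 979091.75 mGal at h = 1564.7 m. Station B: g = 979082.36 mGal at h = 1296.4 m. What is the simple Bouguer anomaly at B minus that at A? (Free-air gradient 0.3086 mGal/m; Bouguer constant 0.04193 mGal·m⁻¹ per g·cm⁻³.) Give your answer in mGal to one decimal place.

-70.7

Δg_SB(A) = 979091.75 − 979473.11 + 0.3086×1564.7 − 0.04193×1.91×1564.7 = -23.80 mGal
Δg_SB(B) = 979082.36 − 979473.11 + 0.3086×1296.4 − 0.04193×1.91×1296.4 = -94.50 mGal
Difference = -94.50 − (-23.80) = -70.70 mGal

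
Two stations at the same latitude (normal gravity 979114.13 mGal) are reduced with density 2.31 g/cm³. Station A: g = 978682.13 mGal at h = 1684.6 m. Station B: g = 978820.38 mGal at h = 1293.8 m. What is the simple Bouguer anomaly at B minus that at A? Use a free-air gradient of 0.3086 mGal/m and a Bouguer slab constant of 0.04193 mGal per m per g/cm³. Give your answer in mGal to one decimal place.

55.5

Δg_SB(A) = 978682.13 − 979114.13 + 0.3086×1684.6 − 0.04193×2.31×1684.6 = -75.30 mGal
Δg_SB(B) = 978820.38 − 979114.13 + 0.3086×1293.8 − 0.04193×2.31×1293.8 = -19.80 mGal
Difference = -19.80 − (-75.30) = 55.50 mGal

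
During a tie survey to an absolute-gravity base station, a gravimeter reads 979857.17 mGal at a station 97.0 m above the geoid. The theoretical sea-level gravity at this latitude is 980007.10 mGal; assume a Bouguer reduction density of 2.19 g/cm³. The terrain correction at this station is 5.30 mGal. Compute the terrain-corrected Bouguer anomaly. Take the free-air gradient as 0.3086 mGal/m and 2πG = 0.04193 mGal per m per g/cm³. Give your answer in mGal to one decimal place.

-123.6

Free-air correction = 0.3086 × 97.0 = 29.93 mGal
Free-air anomaly = 979857.17 − 980007.10 + (29.93) = -120.00 mGal
Bouguer slab correction = 0.04193 × 2.19 × 97.0 = 8.91 mGal
Simple Bouguer anomaly = -120.00 − (8.91) = -128.91 mGal
Complete Bouguer anomaly = -128.91 + 5.30 = -123.61 mGal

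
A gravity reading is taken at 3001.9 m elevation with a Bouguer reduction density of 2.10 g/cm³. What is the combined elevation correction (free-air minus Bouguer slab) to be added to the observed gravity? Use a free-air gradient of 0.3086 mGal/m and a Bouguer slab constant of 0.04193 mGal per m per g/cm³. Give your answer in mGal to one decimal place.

Combined gradient = 0.3086 − 0.04193 × 2.10 = 0.2205470 mGal/m
Combined elevation correction = 0.2205470 × 3001.9 = 662.1 mGal

662.1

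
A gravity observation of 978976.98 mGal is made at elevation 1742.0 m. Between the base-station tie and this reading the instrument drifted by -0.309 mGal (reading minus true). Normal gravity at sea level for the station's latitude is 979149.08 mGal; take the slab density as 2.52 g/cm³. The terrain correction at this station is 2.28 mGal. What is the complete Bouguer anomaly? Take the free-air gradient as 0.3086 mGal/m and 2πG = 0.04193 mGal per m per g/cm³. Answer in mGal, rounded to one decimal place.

Drift-corrected reading = 978976.98 − (-0.309) = 978977.289 mGal
Free-air correction = 0.3086 × 1742.0 = 537.58 mGal
Free-air anomaly = 978977.289 − 979149.08 + (537.58) = 365.789 mGal
Bouguer slab correction = 0.04193 × 2.52 × 1742.0 = 184.07 mGal
Simple Bouguer anomaly = 365.789 − (184.07) = 181.719 mGal
Complete Bouguer anomaly = 181.719 + 2.28 = 183.999 mGal

184.0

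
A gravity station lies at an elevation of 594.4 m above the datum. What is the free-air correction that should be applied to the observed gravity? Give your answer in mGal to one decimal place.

Free-air correction = 0.3086 × 594.4 = 183.4 mGal

183.4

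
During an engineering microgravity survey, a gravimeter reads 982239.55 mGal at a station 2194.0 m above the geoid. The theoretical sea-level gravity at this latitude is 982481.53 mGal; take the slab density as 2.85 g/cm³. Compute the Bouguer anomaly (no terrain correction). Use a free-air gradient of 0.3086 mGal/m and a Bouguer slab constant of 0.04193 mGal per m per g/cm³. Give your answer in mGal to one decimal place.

Free-air correction = 0.3086 × 2194.0 = 677.07 mGal
Free-air anomaly = 982239.55 − 982481.53 + (677.07) = 435.09 mGal
Bouguer slab correction = 0.04193 × 2.85 × 2194.0 = 262.18 mGal
Simple Bouguer anomaly = 435.09 − (262.18) = 172.91 mGal

172.9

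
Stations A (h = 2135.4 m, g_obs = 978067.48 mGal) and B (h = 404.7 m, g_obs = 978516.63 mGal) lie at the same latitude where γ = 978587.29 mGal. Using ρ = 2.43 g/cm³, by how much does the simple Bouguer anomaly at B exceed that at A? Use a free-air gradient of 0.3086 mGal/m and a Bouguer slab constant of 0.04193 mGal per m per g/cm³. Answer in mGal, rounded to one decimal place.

91.4

Δg_SB(A) = 978067.48 − 978587.29 + 0.3086×2135.4 − 0.04193×2.43×2135.4 = -78.40 mGal
Δg_SB(B) = 978516.63 − 978587.29 + 0.3086×404.7 − 0.04193×2.43×404.7 = 13.00 mGal
Difference = 13.00 − (-78.40) = 91.40 mGal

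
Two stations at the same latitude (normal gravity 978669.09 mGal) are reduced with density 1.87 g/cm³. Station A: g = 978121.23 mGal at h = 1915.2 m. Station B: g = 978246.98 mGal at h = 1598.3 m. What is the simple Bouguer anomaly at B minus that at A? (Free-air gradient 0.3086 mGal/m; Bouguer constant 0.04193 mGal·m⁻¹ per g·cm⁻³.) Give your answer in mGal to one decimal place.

Δg_SB(A) = 978121.23 − 978669.09 + 0.3086×1915.2 − 0.04193×1.87×1915.2 = -107.00 mGal
Δg_SB(B) = 978246.98 − 978669.09 + 0.3086×1598.3 − 0.04193×1.87×1598.3 = -54.20 mGal
Difference = -54.20 − (-107.00) = 52.80 mGal

52.8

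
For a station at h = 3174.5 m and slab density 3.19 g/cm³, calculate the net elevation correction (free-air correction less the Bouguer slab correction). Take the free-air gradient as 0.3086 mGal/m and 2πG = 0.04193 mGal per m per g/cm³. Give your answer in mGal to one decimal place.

Combined gradient = 0.3086 − 0.04193 × 3.19 = 0.1748433 mGal/m
Combined elevation correction = 0.1748433 × 3174.5 = 555.0 mGal

555.0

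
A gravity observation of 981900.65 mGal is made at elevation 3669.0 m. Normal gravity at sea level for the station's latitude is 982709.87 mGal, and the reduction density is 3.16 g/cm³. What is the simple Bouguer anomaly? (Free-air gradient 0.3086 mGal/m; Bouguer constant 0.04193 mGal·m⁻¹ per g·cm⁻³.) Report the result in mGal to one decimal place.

-163.1

Free-air correction = 0.3086 × 3669.0 = 1132.25 mGal
Free-air anomaly = 981900.65 − 982709.87 + (1132.25) = 323.03 mGal
Bouguer slab correction = 0.04193 × 3.16 × 3669.0 = 486.14 mGal
Simple Bouguer anomaly = 323.03 − (486.14) = -163.11 mGal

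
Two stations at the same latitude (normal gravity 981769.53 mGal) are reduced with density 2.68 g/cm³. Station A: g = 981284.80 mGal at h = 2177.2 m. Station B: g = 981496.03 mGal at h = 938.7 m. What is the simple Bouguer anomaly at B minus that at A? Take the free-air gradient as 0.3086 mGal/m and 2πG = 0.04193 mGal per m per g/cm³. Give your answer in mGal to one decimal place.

Δg_SB(A) = 981284.80 − 981769.53 + 0.3086×2177.2 − 0.04193×2.68×2177.2 = -57.50 mGal
Δg_SB(B) = 981496.03 − 981769.53 + 0.3086×938.7 − 0.04193×2.68×938.7 = -89.30 mGal
Difference = -89.30 − (-57.50) = -31.80 mGal

-31.8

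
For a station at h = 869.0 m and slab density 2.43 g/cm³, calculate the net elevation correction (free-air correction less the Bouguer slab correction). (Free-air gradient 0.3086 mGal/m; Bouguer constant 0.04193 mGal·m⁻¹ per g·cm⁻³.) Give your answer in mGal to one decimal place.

179.6

Combined gradient = 0.3086 − 0.04193 × 2.43 = 0.2067101 mGal/m
Combined elevation correction = 0.2067101 × 869.0 = 179.6 mGal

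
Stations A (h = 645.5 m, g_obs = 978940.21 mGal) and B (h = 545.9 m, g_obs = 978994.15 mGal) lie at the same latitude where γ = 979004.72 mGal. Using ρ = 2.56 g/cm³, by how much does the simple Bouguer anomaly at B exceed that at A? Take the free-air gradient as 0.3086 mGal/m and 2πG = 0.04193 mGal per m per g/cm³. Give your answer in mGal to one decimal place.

33.9

Δg_SB(A) = 978940.21 − 979004.72 + 0.3086×645.5 − 0.04193×2.56×645.5 = 65.40 mGal
Δg_SB(B) = 978994.15 − 979004.72 + 0.3086×545.9 − 0.04193×2.56×545.9 = 99.30 mGal
Difference = 99.30 − (65.40) = 33.90 mGal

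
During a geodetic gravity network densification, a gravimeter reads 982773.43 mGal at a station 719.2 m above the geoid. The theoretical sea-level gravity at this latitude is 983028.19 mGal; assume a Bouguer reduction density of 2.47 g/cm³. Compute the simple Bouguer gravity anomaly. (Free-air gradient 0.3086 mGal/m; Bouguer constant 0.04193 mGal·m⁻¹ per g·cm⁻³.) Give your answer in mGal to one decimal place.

Free-air correction = 0.3086 × 719.2 = 221.95 mGal
Free-air anomaly = 982773.43 − 983028.19 + (221.95) = -32.81 mGal
Bouguer slab correction = 0.04193 × 2.47 × 719.2 = 74.49 mGal
Simple Bouguer anomaly = -32.81 − (74.49) = -107.30 mGal

-107.3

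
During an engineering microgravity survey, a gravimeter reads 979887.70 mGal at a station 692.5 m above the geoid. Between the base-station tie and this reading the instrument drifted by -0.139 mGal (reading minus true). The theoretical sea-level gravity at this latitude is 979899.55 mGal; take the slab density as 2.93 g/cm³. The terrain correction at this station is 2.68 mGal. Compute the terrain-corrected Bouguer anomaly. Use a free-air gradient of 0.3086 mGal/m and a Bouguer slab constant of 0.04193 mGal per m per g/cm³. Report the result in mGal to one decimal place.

Drift-corrected reading = 979887.70 − (-0.139) = 979887.839 mGal
Free-air correction = 0.3086 × 692.5 = 213.71 mGal
Free-air anomaly = 979887.839 − 979899.55 + (213.71) = 201.999 mGal
Bouguer slab correction = 0.04193 × 2.93 × 692.5 = 85.08 mGal
Simple Bouguer anomaly = 201.999 − (85.08) = 116.919 mGal
Complete Bouguer anomaly = 116.919 + 2.68 = 119.599 mGal

119.6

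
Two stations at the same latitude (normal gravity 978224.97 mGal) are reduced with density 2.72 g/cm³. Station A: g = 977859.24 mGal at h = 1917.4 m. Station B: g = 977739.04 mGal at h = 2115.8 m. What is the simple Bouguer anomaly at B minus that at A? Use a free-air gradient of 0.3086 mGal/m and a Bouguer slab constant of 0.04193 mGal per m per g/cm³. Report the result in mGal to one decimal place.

-81.6

Δg_SB(A) = 977859.24 − 978224.97 + 0.3086×1917.4 − 0.04193×2.72×1917.4 = 7.30 mGal
Δg_SB(B) = 977739.04 − 978224.97 + 0.3086×2115.8 − 0.04193×2.72×2115.8 = -74.30 mGal
Difference = -74.30 − (7.30) = -81.60 mGal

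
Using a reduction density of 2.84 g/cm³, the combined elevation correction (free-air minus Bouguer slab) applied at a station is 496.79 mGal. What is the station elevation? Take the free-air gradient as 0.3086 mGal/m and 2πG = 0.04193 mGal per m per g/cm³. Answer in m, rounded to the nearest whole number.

2621

Combined gradient = 0.3086 − 0.04193 × 2.84 = 0.1895188 mGal/m
h = 496.79 / 0.1895188 = 2621.32 m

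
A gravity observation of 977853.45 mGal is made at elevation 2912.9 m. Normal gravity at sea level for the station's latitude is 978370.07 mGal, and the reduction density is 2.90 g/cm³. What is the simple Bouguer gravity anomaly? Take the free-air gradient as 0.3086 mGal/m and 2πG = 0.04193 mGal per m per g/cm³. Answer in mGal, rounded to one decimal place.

Free-air correction = 0.3086 × 2912.9 = 898.92 mGal
Free-air anomaly = 977853.45 − 978370.07 + (898.92) = 382.30 mGal
Bouguer slab correction = 0.04193 × 2.90 × 2912.9 = 354.20 mGal
Simple Bouguer anomaly = 382.30 − (354.20) = 28.10 mGal

28.1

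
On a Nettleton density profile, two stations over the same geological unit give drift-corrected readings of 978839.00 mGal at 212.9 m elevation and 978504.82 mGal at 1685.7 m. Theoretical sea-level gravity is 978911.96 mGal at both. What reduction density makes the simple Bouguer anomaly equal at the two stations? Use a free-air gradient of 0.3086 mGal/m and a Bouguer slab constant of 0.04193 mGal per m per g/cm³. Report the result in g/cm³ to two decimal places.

1.95

Δg_obs = 978504.82 − 978839.00 = -334.18 mGal over Δh = 1685.7 − 212.9 = 1472.8 m
Equal Bouguer anomalies ⇒ Δg_obs + (0.3086 − 0.04193ρ)·Δh = 0
0.3086 − 0.04193ρ = −Δg_obs/Δh = 0.22690
ρ = (0.3086 − 0.22690) / 0.04193 = 1.95 g/cm³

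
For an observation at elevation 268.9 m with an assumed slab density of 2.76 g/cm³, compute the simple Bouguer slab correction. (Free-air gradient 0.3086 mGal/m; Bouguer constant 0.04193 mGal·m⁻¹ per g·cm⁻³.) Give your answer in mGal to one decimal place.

Bouguer slab correction = 0.04193 × 2.76 × 268.9 = 31.1 mGal

31.1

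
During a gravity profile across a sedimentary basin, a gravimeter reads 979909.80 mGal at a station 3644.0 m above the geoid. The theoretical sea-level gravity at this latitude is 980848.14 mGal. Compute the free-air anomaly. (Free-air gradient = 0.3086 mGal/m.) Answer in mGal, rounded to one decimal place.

186.2

Free-air correction = 0.3086 × 3644.0 = 1124.54 mGal
Free-air anomaly = 979909.80 − 980848.14 + (1124.54) = 186.20 mGal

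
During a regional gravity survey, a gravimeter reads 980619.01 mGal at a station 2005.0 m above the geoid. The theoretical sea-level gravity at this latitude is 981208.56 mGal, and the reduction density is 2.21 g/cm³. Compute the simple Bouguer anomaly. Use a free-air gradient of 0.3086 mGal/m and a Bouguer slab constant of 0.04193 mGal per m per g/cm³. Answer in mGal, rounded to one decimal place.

-156.6

Free-air correction = 0.3086 × 2005.0 = 618.74 mGal
Free-air anomaly = 980619.01 − 981208.56 + (618.74) = 29.19 mGal
Bouguer slab correction = 0.04193 × 2.21 × 2005.0 = 185.79 mGal
Simple Bouguer anomaly = 29.19 − (185.79) = -156.60 mGal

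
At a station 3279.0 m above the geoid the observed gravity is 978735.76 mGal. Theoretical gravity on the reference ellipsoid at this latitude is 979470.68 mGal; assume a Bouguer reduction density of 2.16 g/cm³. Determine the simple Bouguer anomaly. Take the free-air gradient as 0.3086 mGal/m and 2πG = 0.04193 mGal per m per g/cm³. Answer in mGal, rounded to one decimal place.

Free-air correction = 0.3086 × 3279.0 = 1011.90 mGal
Free-air anomaly = 978735.76 − 979470.68 + (1011.90) = 276.98 mGal
Bouguer slab correction = 0.04193 × 2.16 × 3279.0 = 296.98 mGal
Simple Bouguer anomaly = 276.98 − (296.98) = -20.00 mGal

-20.0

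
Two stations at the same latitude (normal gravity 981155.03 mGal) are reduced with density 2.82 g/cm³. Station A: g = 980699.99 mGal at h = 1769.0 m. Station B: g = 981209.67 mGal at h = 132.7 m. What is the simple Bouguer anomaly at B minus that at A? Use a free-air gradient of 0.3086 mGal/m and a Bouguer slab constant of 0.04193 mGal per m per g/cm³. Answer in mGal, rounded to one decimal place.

198.2

Δg_SB(A) = 980699.99 − 981155.03 + 0.3086×1769.0 − 0.04193×2.82×1769.0 = -118.30 mGal
Δg_SB(B) = 981209.67 − 981155.03 + 0.3086×132.7 − 0.04193×2.82×132.7 = 79.90 mGal
Difference = 79.90 − (-118.30) = 198.20 mGal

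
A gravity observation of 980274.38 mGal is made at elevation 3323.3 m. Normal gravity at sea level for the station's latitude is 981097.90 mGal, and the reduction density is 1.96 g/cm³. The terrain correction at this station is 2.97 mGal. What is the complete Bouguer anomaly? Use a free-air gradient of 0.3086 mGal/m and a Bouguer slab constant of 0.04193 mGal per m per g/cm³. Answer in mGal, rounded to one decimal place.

Free-air correction = 0.3086 × 3323.3 = 1025.57 mGal
Free-air anomaly = 980274.38 − 981097.90 + (1025.57) = 202.05 mGal
Bouguer slab correction = 0.04193 × 1.96 × 3323.3 = 273.12 mGal
Simple Bouguer anomaly = 202.05 − (273.12) = -71.07 mGal
Complete Bouguer anomaly = -71.07 + 2.97 = -68.10 mGal

-68.1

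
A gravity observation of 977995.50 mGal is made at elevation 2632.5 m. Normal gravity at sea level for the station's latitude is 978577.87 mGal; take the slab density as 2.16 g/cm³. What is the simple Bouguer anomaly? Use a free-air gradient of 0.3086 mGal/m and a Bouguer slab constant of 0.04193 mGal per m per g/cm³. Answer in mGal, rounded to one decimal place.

-8.4

Free-air correction = 0.3086 × 2632.5 = 812.39 mGal
Free-air anomaly = 977995.50 − 978577.87 + (812.39) = 230.02 mGal
Bouguer slab correction = 0.04193 × 2.16 × 2632.5 = 238.42 mGal
Simple Bouguer anomaly = 230.02 − (238.42) = -8.40 mGal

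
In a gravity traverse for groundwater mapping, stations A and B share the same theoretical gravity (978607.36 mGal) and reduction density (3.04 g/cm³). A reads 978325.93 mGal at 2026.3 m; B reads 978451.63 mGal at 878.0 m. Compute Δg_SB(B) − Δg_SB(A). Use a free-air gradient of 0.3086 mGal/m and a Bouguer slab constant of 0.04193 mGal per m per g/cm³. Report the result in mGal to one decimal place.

-82.3

Δg_SB(A) = 978325.93 − 978607.36 + 0.3086×2026.3 − 0.04193×3.04×2026.3 = 85.60 mGal
Δg_SB(B) = 978451.63 − 978607.36 + 0.3086×878.0 − 0.04193×3.04×878.0 = 3.30 mGal
Difference = 3.30 − (85.60) = -82.30 mGal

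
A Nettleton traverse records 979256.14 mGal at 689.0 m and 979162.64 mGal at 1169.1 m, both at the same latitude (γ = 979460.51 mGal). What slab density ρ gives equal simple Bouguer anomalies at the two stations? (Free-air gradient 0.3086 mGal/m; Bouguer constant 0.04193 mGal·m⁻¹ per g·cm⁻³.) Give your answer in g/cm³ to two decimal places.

Δg_obs = 979162.64 − 979256.14 = -93.50 mGal over Δh = 1169.1 − 689.0 = 480.1 m
Equal Bouguer anomalies ⇒ Δg_obs + (0.3086 − 0.04193ρ)·Δh = 0
0.3086 − 0.04193ρ = −Δg_obs/Δh = 0.19475
ρ = (0.3086 − 0.19475) / 0.04193 = 2.72 g/cm³

2.72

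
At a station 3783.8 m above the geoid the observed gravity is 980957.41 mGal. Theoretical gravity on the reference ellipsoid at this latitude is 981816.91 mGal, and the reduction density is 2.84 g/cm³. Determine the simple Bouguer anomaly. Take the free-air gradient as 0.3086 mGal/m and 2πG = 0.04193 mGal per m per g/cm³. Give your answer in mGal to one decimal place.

Free-air correction = 0.3086 × 3783.8 = 1167.68 mGal
Free-air anomaly = 980957.41 − 981816.91 + (1167.68) = 308.18 mGal
Bouguer slab correction = 0.04193 × 2.84 × 3783.8 = 450.58 mGal
Simple Bouguer anomaly = 308.18 − (450.58) = -142.40 mGal

-142.4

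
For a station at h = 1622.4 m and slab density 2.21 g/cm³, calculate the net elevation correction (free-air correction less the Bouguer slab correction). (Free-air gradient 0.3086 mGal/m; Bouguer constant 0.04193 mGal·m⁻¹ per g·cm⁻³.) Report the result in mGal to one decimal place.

350.3

Combined gradient = 0.3086 − 0.04193 × 2.21 = 0.2159347 mGal/m
Combined elevation correction = 0.2159347 × 1622.4 = 350.3 mGal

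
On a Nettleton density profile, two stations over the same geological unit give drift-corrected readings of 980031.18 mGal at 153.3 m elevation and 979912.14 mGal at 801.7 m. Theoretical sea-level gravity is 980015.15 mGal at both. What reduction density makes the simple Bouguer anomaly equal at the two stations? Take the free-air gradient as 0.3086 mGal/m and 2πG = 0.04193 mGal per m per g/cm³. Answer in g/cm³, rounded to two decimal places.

2.98

Δg_obs = 979912.14 − 980031.18 = -119.04 mGal over Δh = 801.7 − 153.3 = 648.4 m
Equal Bouguer anomalies ⇒ Δg_obs + (0.3086 − 0.04193ρ)·Δh = 0
0.3086 − 0.04193ρ = −Δg_obs/Δh = 0.18359
ρ = (0.3086 − 0.18359) / 0.04193 = 2.98 g/cm³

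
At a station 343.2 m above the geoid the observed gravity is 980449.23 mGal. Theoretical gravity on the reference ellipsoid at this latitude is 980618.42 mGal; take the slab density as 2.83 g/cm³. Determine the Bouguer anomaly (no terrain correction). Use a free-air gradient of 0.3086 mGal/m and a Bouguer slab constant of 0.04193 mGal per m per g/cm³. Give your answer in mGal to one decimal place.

Free-air correction = 0.3086 × 343.2 = 105.91 mGal
Free-air anomaly = 980449.23 − 980618.42 + (105.91) = -63.28 mGal
Bouguer slab correction = 0.04193 × 2.83 × 343.2 = 40.72 mGal
Simple Bouguer anomaly = -63.28 − (40.72) = -104.00 mGal

-104.0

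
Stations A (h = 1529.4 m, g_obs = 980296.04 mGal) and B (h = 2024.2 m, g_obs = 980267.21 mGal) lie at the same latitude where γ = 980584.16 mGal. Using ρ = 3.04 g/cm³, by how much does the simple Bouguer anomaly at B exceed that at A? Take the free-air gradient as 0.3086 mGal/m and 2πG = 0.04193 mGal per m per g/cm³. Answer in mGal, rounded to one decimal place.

60.8

Δg_SB(A) = 980296.04 − 980584.16 + 0.3086×1529.4 − 0.04193×3.04×1529.4 = -11.10 mGal
Δg_SB(B) = 980267.21 − 980584.16 + 0.3086×2024.2 − 0.04193×3.04×2024.2 = 49.70 mGal
Difference = 49.70 − (-11.10) = 60.80 mGal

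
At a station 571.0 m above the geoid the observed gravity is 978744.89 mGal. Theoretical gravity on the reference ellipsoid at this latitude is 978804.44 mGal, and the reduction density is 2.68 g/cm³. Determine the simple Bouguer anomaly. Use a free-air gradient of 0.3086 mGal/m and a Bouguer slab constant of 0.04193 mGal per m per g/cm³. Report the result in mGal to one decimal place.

Free-air correction = 0.3086 × 571.0 = 176.21 mGal
Free-air anomaly = 978744.89 − 978804.44 + (176.21) = 116.66 mGal
Bouguer slab correction = 0.04193 × 2.68 × 571.0 = 64.16 mGal
Simple Bouguer anomaly = 116.66 − (64.16) = 52.50 mGal

52.5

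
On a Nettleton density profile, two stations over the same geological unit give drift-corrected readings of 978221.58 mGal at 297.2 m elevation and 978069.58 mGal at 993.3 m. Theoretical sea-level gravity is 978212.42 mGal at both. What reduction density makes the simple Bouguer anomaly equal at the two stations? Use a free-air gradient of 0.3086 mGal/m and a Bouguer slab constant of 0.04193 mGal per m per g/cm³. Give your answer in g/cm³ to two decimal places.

2.15

Δg_obs = 978069.58 − 978221.58 = -152.00 mGal over Δh = 993.3 − 297.2 = 696.1 m
Equal Bouguer anomalies ⇒ Δg_obs + (0.3086 − 0.04193ρ)·Δh = 0
0.3086 − 0.04193ρ = −Δg_obs/Δh = 0.21836
ρ = (0.3086 − 0.21836) / 0.04193 = 2.15 g/cm³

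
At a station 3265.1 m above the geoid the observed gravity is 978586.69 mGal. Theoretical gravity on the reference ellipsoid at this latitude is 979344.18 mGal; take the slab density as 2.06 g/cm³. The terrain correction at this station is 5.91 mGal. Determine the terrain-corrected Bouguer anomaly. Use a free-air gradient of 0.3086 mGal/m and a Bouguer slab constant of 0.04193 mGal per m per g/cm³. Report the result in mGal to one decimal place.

Free-air correction = 0.3086 × 3265.1 = 1007.61 mGal
Free-air anomaly = 978586.69 − 979344.18 + (1007.61) = 250.12 mGal
Bouguer slab correction = 0.04193 × 2.06 × 3265.1 = 282.03 mGal
Simple Bouguer anomaly = 250.12 − (282.03) = -31.91 mGal
Complete Bouguer anomaly = -31.91 + 5.91 = -26.00 mGal

-26.0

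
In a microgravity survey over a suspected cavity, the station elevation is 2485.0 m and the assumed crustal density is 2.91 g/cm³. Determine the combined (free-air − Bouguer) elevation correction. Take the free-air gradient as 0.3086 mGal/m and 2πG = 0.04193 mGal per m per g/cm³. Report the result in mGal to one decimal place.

Combined gradient = 0.3086 − 0.04193 × 2.91 = 0.1865837 mGal/m
Combined elevation correction = 0.1865837 × 2485.0 = 463.7 mGal

463.7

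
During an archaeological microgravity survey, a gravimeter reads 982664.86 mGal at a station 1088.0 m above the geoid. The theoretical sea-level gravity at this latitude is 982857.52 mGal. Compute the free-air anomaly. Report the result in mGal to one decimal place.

143.1

Free-air correction = 0.3086 × 1088.0 = 335.76 mGal
Free-air anomaly = 982664.86 − 982857.52 + (335.76) = 143.10 mGal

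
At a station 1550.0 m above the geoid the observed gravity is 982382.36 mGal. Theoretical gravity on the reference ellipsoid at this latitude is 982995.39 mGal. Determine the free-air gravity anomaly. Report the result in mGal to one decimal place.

Free-air correction = 0.3086 × 1550.0 = 478.33 mGal
Free-air anomaly = 982382.36 − 982995.39 + (478.33) = -134.70 mGal

-134.7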